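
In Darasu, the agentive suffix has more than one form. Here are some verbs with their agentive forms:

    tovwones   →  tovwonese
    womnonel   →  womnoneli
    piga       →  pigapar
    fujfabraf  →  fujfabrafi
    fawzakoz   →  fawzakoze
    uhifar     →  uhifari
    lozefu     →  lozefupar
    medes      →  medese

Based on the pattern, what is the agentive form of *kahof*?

Looking at the final sound of each stem: -e when the stem ends in a sibilant (*tovwones*, *fawzakoz*, *medes*); -i when the stem ends in a non-sibilant consonant (*womnonel*, *fujfabraf*, *uhifar*); -par when the stem ends in a vowel (*piga*, *lozefu*).
The final sound of *kahof* is /f/, which is a non-sibilant consonant, so the suffix is -i, giving *kahofi*.

kahofi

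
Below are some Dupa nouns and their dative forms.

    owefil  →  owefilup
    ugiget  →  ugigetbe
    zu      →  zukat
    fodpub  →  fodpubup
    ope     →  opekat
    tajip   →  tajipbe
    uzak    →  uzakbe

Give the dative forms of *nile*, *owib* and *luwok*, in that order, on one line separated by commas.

The alternation tracks the final sound of the stem — -be when the stem ends in a voiceless consonant (*ugiget*, *tajip*, *uzak*); -up when the stem ends in a voiced consonant (*owefil*, *fodpub*); -kat when the stem ends in a vowel (*zu*, *ope*).
*nile*: final sound = /e/, a vowel → -kat → *nilekat*.
*owib* — final sound /b/ (a voiced consonant) → -up → *owibup*.
*luwok*: final sound = /k/, a voiceless consonant → -be → *luwokbe*.

nilekat, owibup, luwokbe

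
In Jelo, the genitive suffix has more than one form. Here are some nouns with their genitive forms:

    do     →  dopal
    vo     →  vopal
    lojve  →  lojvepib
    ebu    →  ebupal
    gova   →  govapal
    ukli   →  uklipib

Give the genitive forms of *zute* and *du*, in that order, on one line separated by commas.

The alternation tracks the last vowel of the stem — -pib when the last vowel of the stem is a front vowel (*lojve*, *ukli*); -pal when the last vowel of the stem is a back vowel (*do*, *vo*, *ebu*, *gova*).
The last vowel of *zute* is /e/, which is a front vowel, so the suffix is -pib, giving *zutepib*.
The last vowel of *du* is /u/, which is a back vowel, so the suffix is -pal, giving *dupal*.

zutepib, dupal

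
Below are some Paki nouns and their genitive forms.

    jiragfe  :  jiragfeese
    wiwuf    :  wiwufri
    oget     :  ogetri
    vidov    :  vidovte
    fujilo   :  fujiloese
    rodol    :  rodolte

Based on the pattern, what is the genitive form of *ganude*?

ganudeese

The alternation tracks the final sound of the stem — -ri when the stem ends in a voiceless consonant (*wiwuf*, *oget*); -te when the stem ends in a voiced consonant (*vidov*, *rodol*); -ese when the stem ends in a vowel (*jiragfe*, *fujilo*).
The final sound of *ganude* is /e/, which is a vowel, so the suffix is -ese, giving *ganudeese*.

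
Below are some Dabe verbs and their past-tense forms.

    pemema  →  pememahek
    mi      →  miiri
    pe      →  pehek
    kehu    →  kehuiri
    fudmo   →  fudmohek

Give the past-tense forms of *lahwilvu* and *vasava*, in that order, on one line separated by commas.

Looking at the last vowel of each stem: -iri when the last vowel of the stem is a high vowel (*mi*, *kehu*); -hek when the last vowel of the stem is a non-high vowel (*pemema*, *pe*, *fudmo*).
The last vowel of *lahwilvu* is /u/, which is a high vowel, so the suffix is -iri, giving *lahwilvuiri*.
*vasava* — last vowel /a/ (a non-high vowel) → -hek → *vasavahek*.

lahwilvuiri, vasavahek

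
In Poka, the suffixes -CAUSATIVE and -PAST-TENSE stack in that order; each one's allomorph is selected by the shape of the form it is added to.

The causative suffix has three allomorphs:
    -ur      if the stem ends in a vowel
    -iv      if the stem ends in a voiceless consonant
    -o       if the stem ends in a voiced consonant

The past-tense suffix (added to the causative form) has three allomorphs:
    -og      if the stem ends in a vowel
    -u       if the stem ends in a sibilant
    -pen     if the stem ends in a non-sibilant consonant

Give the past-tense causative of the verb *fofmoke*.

fofmokeurpen

*fofmoke* — final sound /e/ (a vowel) → -ur → *fofmokeur*.
Since the final sound of the causative form *fofmokeur* is /r/ (a non-sibilant consonant), it takes -pen, giving *fofmokeurpen*.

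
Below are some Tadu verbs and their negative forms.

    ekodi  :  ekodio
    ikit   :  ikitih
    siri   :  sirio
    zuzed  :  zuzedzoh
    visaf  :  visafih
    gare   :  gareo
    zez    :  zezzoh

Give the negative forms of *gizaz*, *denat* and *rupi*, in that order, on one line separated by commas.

Looking at the final sound of each stem: -ih when the stem ends in a voiceless consonant (*ikit*, *visaf*); -zoh when the stem ends in a voiced consonant (*zuzed*, *zez*); -o when the stem ends in a vowel (*ekodi*, *siri*, *gare*).
Since the final sound of *gizaz* is /z/ (a voiced consonant), it takes -zoh, giving *gizazzoh*.
*denat* — final sound /t/ (a voiceless consonant) → -ih → *denatih*.
*rupi* — final sound /i/ (a vowel) → -o → *rupio*.

gizazzoh, denatih, rupio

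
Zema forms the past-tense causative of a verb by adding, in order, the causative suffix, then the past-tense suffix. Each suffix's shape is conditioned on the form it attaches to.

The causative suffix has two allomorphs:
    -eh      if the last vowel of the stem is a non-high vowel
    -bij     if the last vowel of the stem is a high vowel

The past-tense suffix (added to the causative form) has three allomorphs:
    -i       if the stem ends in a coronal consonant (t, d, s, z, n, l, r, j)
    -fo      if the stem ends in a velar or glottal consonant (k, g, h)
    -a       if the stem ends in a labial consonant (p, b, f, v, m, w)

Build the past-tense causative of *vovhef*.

*vovhef*: last vowel = /e/, a non-high vowel → -eh → *vovhefeh*.
The final consonant of the causative form *vovhefeh* is /h/, which is velar/glottal, so the past-tense suffix is -fo, giving *vovhefehfo*.

vovhefehfo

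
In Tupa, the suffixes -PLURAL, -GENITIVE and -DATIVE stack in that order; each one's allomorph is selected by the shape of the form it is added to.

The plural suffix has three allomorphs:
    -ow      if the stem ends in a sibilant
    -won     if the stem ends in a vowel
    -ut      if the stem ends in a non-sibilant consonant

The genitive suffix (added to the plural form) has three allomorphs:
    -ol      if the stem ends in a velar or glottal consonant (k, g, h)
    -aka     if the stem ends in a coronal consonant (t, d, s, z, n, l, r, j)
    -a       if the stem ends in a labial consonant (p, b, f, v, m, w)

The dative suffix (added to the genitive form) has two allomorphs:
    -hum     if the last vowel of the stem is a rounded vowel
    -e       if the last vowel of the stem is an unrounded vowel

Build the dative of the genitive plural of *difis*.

difisowae

Since the final sound of *difis* is /s/ (a sibilant), it takes -ow, giving *difisow*.
The final consonant of the plural form *difisow* is /w/, which is labial, so the genitive suffix is -a, giving *difisowa*.
The genitive form *difisowa* — last vowel /a/ (an unrounded vowel) → -e → *difisowae*.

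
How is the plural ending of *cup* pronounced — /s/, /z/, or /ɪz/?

The stem *cup* ends in a voiceless non-sibilant consonant.
The plural suffix surfaces as /ɪz/ after sibilants, /s/ after other voiceless consonants, and /z/ after other voiced sounds.
So the plural -s on *cup* is pronounced /s/.

/s/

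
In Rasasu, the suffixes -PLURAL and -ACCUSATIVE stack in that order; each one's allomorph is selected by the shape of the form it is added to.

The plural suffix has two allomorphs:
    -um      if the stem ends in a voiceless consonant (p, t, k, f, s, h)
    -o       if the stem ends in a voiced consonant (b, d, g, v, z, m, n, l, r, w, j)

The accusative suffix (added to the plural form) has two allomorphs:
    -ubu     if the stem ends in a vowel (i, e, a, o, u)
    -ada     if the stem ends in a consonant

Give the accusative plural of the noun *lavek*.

lavekumada

The final consonant of *lavek* is /k/, which is voiceless, so the plural suffix is -um, giving *lavekum*.
The plural form *lavekum* — final sound /m/ (a consonant) → -ada → *lavekumada*.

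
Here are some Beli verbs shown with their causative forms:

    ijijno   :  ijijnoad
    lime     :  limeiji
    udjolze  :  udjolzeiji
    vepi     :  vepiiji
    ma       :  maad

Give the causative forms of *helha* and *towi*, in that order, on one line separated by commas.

helhaad, towiiji

The alternation tracks the last vowel of the stem — -iji when the last vowel of the stem is a front vowel (*lime*, *udjolze*, *vepi*); -ad when the last vowel of the stem is a back vowel (*ijijno*, *ma*).
The last vowel of *helha* is /a/, which is a back vowel, so the suffix is -ad, giving *helhaad*.
*towi* — last vowel /i/ (a front vowel) → -iji → *towiiji*.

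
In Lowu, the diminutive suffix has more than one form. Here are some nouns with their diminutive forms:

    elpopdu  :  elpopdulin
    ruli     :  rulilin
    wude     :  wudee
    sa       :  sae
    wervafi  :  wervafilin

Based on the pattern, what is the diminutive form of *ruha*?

The suffix is conditioned by the last vowel: -lin when the last vowel of the stem is a high vowel (*elpopdu*, *ruli*, *wervafi*); -e when the last vowel of the stem is a non-high vowel (*wude*, *sa*).
The last vowel of *ruha* is /a/, which is a non-high vowel, so the suffix is -e, giving *ruhae*.

ruhae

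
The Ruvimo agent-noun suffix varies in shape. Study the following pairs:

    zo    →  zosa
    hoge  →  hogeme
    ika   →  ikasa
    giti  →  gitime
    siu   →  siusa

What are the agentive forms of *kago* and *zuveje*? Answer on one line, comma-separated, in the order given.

The suffix is conditioned by the last vowel: -me when the last vowel of the stem is a front vowel (*hoge*, *giti*); -sa when the last vowel of the stem is a back vowel (*zo*, *ika*, *siu*).
Since the last vowel of *kago* is /o/ (a back vowel), it takes -sa, giving *kagosa*.
*zuveje*: last vowel = /e/, a front vowel → -me → *zuvejeme*.

kagosa, zuvejeme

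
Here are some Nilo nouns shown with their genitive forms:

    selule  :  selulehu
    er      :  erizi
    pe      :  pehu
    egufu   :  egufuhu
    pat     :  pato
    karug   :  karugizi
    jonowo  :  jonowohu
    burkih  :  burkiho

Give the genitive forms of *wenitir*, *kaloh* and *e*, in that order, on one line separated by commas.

Looking at the final sound of each stem: -o when the stem ends in a voiceless consonant (*pat*, *burkih*); -izi when the stem ends in a voiced consonant (*er*, *karug*); -hu when the stem ends in a vowel (*selule*, *pe*, *egufu*, *jonowo*).
The final sound of *wenitir* is /r/, which is a voiced consonant, so the suffix is -izi, giving *wenitirizi*.
The final sound of *kaloh* is /h/, which is a voiceless consonant, so the suffix is -o, giving *kaloho*.
The final sound of *e* is /e/, which is a vowel, so the suffix is -hu, giving *ehu*.

wenitirizi, kaloho, ehu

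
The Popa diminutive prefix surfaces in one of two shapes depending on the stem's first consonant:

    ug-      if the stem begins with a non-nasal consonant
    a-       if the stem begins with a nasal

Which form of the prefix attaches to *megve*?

a-

*megve* — first consonant /m/ (a nasal) → a-.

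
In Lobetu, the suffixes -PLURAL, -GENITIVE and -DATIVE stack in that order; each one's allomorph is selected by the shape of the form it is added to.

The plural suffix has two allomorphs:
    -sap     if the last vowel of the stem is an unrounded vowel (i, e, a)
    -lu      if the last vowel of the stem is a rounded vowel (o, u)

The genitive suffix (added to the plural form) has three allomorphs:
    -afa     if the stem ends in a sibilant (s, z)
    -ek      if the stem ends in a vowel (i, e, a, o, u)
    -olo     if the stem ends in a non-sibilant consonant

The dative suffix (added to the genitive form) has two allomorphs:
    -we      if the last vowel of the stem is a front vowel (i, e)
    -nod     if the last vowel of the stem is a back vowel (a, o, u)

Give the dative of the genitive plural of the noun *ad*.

adsapolonod

*ad*: last vowel = /a/, an unrounded vowel → -sap → *adsap*.
The plural form *adsap* — final sound /p/ (a non-sibilant consonant) → -olo → *adsapolo*.
The genitive form *adsapolo*: last vowel = /o/, a back vowel → -nod → *adsapolonod*.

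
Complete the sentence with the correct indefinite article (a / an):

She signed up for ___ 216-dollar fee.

a

The indefinite article is chosen by the initial *sound* of the following word, not its spelling.
The number *216* is spoken "two hundred …", beginning with /tuː/ — a consonant sound.
So the article is *a*: She signed up for a 216-dollar fee.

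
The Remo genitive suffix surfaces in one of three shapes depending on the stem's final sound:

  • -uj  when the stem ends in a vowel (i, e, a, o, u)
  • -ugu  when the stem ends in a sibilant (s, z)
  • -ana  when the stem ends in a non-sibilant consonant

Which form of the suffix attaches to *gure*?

-uj

*gure* — final sound /e/ (a vowel) → -uj.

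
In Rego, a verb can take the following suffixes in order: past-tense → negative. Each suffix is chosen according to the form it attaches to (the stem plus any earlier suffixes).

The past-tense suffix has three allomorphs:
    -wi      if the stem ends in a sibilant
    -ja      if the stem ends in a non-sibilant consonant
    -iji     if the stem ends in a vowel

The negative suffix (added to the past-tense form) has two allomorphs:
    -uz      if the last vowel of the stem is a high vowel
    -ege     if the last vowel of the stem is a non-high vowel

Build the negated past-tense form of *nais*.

*nais* — final sound /s/ (a sibilant) → -wi → *naiswi*.
The past-tense form *naiswi*: last vowel = /i/, a high vowel → -uz → *naiswiuz*.

naiswiuz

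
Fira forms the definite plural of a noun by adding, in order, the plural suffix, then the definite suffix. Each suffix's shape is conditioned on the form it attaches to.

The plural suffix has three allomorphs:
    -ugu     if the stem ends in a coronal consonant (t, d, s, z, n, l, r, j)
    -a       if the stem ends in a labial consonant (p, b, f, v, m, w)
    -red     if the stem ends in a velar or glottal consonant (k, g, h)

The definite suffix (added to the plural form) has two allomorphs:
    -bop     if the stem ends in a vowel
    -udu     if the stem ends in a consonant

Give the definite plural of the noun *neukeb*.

The final consonant of *neukeb* is /b/, which is labial, so the plural suffix is -a, giving *neukeba*.
The final sound of the plural form *neukeba* is /a/, which is a vowel, so the definite suffix is -bop, giving *neukebabop*.

neukebabop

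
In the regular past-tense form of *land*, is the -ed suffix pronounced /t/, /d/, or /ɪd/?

The stem *land* ends in /t/ or /d/.
The -ed suffix is realized as /ɪd/ after /t, d/; as /t/ after other voiceless consonants; and as /d/ after other voiced sounds.
So -ed on *land* is pronounced /ɪd/.

/ɪd/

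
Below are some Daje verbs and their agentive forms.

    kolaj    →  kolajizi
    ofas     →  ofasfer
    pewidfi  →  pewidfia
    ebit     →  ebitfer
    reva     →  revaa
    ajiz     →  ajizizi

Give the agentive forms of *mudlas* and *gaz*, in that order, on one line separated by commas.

mudlasfer, gazizi

The pattern is voicing of the final sound: -fer when the stem ends in a voiceless consonant (*ofas*, *ebit*); -izi when the stem ends in a voiced consonant (*kolaj*, *ajiz*); -a when the stem ends in a vowel (*pewidfi*, *reva*).
The final sound of *mudlas* is /s/, which is a voiceless consonant, so the suffix is -fer, giving *mudlasfer*.
*gaz*: final sound = /z/, a voiced consonant → -izi → *gazizi*.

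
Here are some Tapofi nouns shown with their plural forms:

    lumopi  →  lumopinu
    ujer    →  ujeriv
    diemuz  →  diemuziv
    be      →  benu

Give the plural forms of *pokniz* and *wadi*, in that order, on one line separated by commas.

The alternation tracks the final sound of the stem — -iv when the stem ends in a consonant (*ujer*, *diemuz*); -nu when the stem ends in a vowel (*lumopi*, *be*).
*pokniz* — final sound /z/ (a consonant) → -iv → *pokniziv*.
*wadi*: final sound = /i/, a vowel → -nu → *wadinu*.

pokniziv, wadinu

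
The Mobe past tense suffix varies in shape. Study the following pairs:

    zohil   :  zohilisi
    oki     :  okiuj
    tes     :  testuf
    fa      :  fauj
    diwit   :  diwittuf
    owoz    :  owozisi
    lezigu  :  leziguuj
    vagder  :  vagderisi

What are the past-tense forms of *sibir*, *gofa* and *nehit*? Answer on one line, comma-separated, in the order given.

sibirisi, gofauj, nehittuf

Looking at the final sound of each stem: -tuf when the stem ends in a voiceless consonant (*tes*, *diwit*); -isi when the stem ends in a voiced consonant (*zohil*, *owoz*, *vagder*); -uj when the stem ends in a vowel (*oki*, *fa*, *lezigu*).
Since the final sound of *sibir* is /r/ (a voiced consonant), it takes -isi, giving *sibirisi*.
The final sound of *gofa* is /a/, which is a vowel, so the suffix is -uj, giving *gofauj*.
Since the final sound of *nehit* is /t/ (a voiceless consonant), it takes -tuf, giving *nehittuf*.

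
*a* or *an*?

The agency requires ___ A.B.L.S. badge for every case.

The indefinite article is chosen by the initial *sound* of the following word, not its spelling.
The initialism *A.B.L.S.* is read letter by letter; the first letter, A, is pronounced /eɪ/, which begins with a vowel sound.
So the article is *an*: The agency requires an A.B.L.S. badge for every case.

an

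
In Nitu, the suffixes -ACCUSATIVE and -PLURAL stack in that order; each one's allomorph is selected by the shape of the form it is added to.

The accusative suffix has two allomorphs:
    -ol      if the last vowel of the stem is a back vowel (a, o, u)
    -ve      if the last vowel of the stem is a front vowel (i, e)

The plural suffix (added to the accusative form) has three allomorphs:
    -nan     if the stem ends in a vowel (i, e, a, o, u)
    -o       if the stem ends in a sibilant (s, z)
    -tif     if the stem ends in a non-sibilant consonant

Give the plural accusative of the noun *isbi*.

isbivenan

Since the last vowel of *isbi* is /i/ (a front vowel), it takes -ve, giving *isbive*.
Since the final sound of the accusative form *isbive* is /e/ (a vowel), it takes -nan, giving *isbivenan*.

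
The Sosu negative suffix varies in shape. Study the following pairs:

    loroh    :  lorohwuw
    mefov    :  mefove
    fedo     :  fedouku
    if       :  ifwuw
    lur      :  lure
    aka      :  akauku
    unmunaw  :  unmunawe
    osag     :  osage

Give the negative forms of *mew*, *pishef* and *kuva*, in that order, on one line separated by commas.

mewe, pishefwuw, kuvauku

Looking at the final sound of each stem: -wuw when the stem ends in a voiceless consonant (*loroh*, *if*); -e when the stem ends in a voiced consonant (*mefov*, *lur*, *unmunaw*, *osag*); -uku when the stem ends in a vowel (*fedo*, *aka*).
The final sound of *mew* is /w/, which is a voiced consonant, so the suffix is -e, giving *mewe*.
The final sound of *pishef* is /f/, which is a voiceless consonant, so the suffix is -wuw, giving *pishefwuw*.
The final sound of *kuva* is /a/, which is a vowel, so the suffix is -uku, giving *kuvauku*.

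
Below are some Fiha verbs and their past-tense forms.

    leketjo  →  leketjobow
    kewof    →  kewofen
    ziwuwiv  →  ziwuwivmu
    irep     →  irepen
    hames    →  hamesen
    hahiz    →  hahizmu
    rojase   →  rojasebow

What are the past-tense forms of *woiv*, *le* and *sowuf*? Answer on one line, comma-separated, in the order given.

woivmu, lebow, sowufen

The suffix is conditioned by the final sound: -en when the stem ends in a voiceless consonant (*kewof*, *irep*, *hames*); -mu when the stem ends in a voiced consonant (*ziwuwiv*, *hahiz*); -bow when the stem ends in a vowel (*leketjo*, *rojase*).
*woiv*: final sound = /v/, a voiced consonant → -mu → *woivmu*.
The final sound of *le* is /e/, which is a vowel, so the suffix is -bow, giving *lebow*.
The final sound of *sowuf* is /f/, which is a voiceless consonant, so the suffix is -en, giving *sowufen*.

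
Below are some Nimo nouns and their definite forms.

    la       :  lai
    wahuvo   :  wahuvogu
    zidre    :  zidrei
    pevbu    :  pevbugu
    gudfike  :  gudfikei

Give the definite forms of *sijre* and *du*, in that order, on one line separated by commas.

The suffix is conditioned by the last vowel: -gu when the last vowel of the stem is a rounded vowel (*wahuvo*, *pevbu*); -i when the last vowel of the stem is an unrounded vowel (*la*, *zidre*, *gudfike*).
*sijre*: last vowel = /e/, an unrounded vowel → -i → *sijrei*.
The last vowel of *du* is /u/, which is a rounded vowel, so the suffix is -gu, giving *dugu*.

sijrei, dugu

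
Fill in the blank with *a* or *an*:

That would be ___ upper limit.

an

The indefinite article is chosen by the initial *sound* of the following word, not its spelling.
*upper* begins with the sound /ʌ/ (u pronounced /ʌ/) — a vowel sound.
So the article is *an*: That would be an upper limit.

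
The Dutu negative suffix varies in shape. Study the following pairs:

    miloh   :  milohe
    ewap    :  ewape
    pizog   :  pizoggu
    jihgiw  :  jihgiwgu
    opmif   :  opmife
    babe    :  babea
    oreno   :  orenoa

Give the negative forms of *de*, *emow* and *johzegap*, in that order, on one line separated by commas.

The suffix is conditioned by the final sound: -e when the stem ends in a voiceless consonant (*miloh*, *ewap*, *opmif*); -gu when the stem ends in a voiced consonant (*pizog*, *jihgiw*); -a when the stem ends in a vowel (*babe*, *oreno*).
Since the final sound of *de* is /e/ (a vowel), it takes -a, giving *dea*.
*emow* — final sound /w/ (a voiced consonant) → -gu → *emowgu*.
The final sound of *johzegap* is /p/, which is a voiceless consonant, so the suffix is -e, giving *johzegape*.

dea, emowgu, johzegape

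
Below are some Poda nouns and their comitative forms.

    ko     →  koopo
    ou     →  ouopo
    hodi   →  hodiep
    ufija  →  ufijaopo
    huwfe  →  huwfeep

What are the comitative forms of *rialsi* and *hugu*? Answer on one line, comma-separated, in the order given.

rialsiep, huguopo

Looking at the last vowel of each stem: -ep when the last vowel of the stem is a front vowel (*hodi*, *huwfe*); -opo when the last vowel of the stem is a back vowel (*ko*, *ou*, *ufija*).
Since the last vowel of *rialsi* is /i/ (a front vowel), it takes -ep, giving *rialsiep*.
Since the last vowel of *hugu* is /u/ (a back vowel), it takes -opo, giving *huguopo*.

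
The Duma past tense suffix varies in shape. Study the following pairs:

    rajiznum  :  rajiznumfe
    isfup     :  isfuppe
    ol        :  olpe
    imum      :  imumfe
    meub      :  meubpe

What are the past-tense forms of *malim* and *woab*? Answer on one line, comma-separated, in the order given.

The alternation tracks the final consonant of the stem — -fe when the stem ends in a nasal (*rajiznum*, *imum*); -pe when the stem ends in a non-nasal consonant (*isfup*, *ol*, *meub*).
Since the final consonant of *malim* is /m/ (a nasal), it takes -fe, giving *malimfe*.
Since the final consonant of *woab* is /b/ (non-nasal), it takes -pe, giving *woabpe*.

malimfe, woabpe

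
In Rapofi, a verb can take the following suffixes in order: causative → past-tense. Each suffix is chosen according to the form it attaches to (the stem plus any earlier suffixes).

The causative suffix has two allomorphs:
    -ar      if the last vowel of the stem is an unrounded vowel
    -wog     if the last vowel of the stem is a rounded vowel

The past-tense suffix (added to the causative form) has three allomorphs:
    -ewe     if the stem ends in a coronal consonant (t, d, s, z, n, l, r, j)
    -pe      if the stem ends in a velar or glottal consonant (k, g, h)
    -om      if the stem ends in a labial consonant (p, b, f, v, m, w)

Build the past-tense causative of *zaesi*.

zaesiarewe

Since the last vowel of *zaesi* is /i/ (an unrounded vowel), it takes -ar, giving *zaesiar*.
The final consonant of the causative form *zaesiar* is /r/, which is coronal, so the past-tense suffix is -ewe, giving *zaesiarewe*.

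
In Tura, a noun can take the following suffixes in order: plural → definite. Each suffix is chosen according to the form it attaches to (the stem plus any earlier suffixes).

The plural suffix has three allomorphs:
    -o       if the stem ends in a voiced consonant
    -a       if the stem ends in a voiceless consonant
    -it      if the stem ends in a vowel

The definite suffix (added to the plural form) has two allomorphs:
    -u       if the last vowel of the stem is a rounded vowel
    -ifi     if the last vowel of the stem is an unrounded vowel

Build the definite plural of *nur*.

nurou

The final sound of *nur* is /r/, which is a voiced consonant, so the plural suffix is -o, giving *nuro*.
The plural form *nuro*: last vowel = /o/, a rounded vowel → -u → *nurou*.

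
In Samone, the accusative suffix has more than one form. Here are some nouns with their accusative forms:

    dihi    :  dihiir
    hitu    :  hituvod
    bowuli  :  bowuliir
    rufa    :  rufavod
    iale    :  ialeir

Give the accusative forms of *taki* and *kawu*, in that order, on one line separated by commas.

takiir, kawuvod

The suffix is conditioned by the last vowel: -ir when the last vowel of the stem is a front vowel (*dihi*, *bowuli*, *iale*); -vod when the last vowel of the stem is a back vowel (*hitu*, *rufa*).
The last vowel of *taki* is /i/, which is a front vowel, so the suffix is -ir, giving *takiir*.
The last vowel of *kawu* is /u/, which is a back vowel, so the suffix is -vod, giving *kawuvod*.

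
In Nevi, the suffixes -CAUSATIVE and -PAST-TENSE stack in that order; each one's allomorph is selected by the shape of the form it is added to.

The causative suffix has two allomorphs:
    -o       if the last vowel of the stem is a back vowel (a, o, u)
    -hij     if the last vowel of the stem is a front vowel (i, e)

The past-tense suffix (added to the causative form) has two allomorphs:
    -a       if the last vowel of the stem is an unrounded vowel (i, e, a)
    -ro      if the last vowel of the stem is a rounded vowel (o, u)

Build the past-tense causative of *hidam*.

*hidam* — last vowel /a/ (a back vowel) → -o → *hidamo*.
The last vowel of the causative form *hidamo* is /o/, which is a rounded vowel, so the past-tense suffix is -ro, giving *hidamoro*.

hidamoro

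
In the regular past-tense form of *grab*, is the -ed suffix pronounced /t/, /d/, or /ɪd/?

The stem *grab* ends in a voiced sound other than /d/.
The -ed suffix is realized as /ɪd/ after /t, d/; as /t/ after other voiceless consonants; and as /d/ after other voiced sounds.
So -ed on *grab* is pronounced /d/.

/d/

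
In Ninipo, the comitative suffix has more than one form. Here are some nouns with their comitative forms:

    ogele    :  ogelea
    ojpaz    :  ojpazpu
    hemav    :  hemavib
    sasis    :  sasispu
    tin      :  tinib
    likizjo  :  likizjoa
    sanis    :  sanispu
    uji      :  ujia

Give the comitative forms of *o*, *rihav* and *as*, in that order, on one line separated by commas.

The alternation tracks the final sound of the stem — -pu when the stem ends in a sibilant (*ojpaz*, *sasis*, *sanis*); -ib when the stem ends in a non-sibilant consonant (*hemav*, *tin*); -a when the stem ends in a vowel (*ogele*, *likizjo*, *uji*).
Since the final sound of *o* is /o/ (a vowel), it takes -a, giving *oa*.
The final sound of *rihav* is /v/, which is a non-sibilant consonant, so the suffix is -ib, giving *rihavib*.
Since the final sound of *as* is /s/ (a sibilant), it takes -pu, giving *aspu*.

oa, rihavib, aspu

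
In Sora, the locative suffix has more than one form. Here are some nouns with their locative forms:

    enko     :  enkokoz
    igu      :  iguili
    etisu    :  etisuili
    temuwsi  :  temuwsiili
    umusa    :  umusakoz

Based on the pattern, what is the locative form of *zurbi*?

zurbiili

The pattern is height harmony: -ili when the last vowel of the stem is a high vowel (*igu*, *etisu*, *temuwsi*); -koz when the last vowel of the stem is a non-high vowel (*enko*, *umusa*).
The last vowel of *zurbi* is /i/, which is a high vowel, so the suffix is -ili, giving *zurbiili*.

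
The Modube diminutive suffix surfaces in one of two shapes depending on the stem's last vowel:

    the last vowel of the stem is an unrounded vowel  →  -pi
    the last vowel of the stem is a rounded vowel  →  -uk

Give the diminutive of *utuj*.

The last vowel of *utuj* is /u/, which is a rounded vowel, so the suffix is -uk, giving *utujuk*.

utujuk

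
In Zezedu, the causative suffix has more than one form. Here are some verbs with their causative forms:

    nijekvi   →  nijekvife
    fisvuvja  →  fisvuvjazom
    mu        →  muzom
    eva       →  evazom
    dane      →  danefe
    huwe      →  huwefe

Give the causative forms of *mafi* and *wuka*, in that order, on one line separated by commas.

mafife, wukazom

Looking at the last vowel of each stem: -fe when the last vowel of the stem is a front vowel (*nijekvi*, *dane*, *huwe*); -zom when the last vowel of the stem is a back vowel (*fisvuvja*, *mu*, *eva*).
*mafi* — last vowel /i/ (a front vowel) → -fe → *mafife*.
The last vowel of *wuka* is /a/, which is a back vowel, so the suffix is -zom, giving *wukazom*.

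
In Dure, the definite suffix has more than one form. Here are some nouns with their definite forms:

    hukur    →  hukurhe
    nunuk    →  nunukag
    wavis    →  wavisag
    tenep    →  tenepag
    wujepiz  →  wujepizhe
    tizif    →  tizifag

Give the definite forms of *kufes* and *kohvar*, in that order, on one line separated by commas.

The suffix is conditioned by the final consonant: -ag when the stem ends in a voiceless consonant (*nunuk*, *wavis*, *tenep*, *tizif*); -he when the stem ends in a voiced consonant (*hukur*, *wujepiz*).
*kufes* — final consonant /s/ (voiceless) → -ag → *kufesag*.
The final consonant of *kohvar* is /r/, which is voiced, so the suffix is -he, giving *kohvarhe*.

kufesag, kohvarhe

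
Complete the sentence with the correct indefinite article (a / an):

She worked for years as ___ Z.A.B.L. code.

The indefinite article is chosen by the initial *sound* of the following word, not its spelling.
The initialism *Z.A.B.L.* is read letter by letter; the first letter, Z, is pronounced /ziː/, which begins with a consonant sound.
So the article is *a*: She worked for years as a Z.A.B.L. code.

a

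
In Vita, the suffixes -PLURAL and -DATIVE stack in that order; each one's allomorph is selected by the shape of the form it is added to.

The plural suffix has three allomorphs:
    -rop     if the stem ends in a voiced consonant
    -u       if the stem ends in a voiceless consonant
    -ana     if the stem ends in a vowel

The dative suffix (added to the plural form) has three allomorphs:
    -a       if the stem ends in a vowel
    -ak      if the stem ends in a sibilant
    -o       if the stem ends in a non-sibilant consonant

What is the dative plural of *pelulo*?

peluloanaa

*pelulo*: final sound = /o/, a vowel → -ana → *peluloana*.
The final sound of the plural form *peluloana* is /a/, which is a vowel, so the dative suffix is -a, giving *peluloanaa*.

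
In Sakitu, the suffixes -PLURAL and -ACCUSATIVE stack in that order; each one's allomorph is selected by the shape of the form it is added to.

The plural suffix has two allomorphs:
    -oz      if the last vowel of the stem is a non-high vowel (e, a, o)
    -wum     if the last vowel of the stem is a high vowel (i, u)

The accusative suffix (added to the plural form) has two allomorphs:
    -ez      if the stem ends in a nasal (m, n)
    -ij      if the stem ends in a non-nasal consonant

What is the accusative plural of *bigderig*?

bigderigwumez

The last vowel of *bigderig* is /i/, which is a high vowel, so the plural suffix is -wum, giving *bigderigwum*.
The final consonant of the plural form *bigderigwum* is /m/, which is a nasal, so the accusative suffix is -ez, giving *bigderigwumez*.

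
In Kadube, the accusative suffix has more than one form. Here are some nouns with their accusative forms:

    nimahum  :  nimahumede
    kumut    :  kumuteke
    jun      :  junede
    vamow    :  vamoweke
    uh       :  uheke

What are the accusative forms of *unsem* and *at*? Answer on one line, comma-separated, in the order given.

unsemede, ateke

The alternation tracks the final consonant of the stem — -ede when the stem ends in a nasal (*nimahum*, *jun*); -eke when the stem ends in a non-nasal consonant (*kumut*, *vamow*, *uh*).
*unsem* — final consonant /m/ (a nasal) → -ede → *unsemede*.
*at* — final consonant /t/ (non-nasal) → -eke → *ateke*.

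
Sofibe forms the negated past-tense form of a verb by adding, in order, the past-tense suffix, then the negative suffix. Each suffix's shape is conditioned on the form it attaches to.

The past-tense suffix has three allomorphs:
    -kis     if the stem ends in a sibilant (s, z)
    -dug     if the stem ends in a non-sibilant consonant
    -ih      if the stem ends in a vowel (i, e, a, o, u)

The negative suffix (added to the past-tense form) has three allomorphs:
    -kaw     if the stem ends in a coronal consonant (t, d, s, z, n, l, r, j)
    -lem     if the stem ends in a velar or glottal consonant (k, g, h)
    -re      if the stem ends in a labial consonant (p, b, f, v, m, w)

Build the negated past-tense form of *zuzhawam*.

zuzhawamduglem

Since the final sound of *zuzhawam* is /m/ (a non-sibilant consonant), it takes -dug, giving *zuzhawamdug*.
The final consonant of the past-tense form *zuzhawamdug* is /g/, which is velar/glottal, so the negative suffix is -lem, giving *zuzhawamduglem*.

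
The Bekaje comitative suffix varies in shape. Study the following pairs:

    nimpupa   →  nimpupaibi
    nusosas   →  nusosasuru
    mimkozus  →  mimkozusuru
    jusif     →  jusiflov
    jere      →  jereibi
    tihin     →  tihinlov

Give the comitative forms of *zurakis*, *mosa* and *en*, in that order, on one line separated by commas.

The alternation tracks the final sound of the stem — -uru when the stem ends in a sibilant (*nusosas*, *mimkozus*); -lov when the stem ends in a non-sibilant consonant (*jusif*, *tihin*); -ibi when the stem ends in a vowel (*nimpupa*, *jere*).
*zurakis* — final sound /s/ (a sibilant) → -uru → *zurakisuru*.
*mosa* — final sound /a/ (a vowel) → -ibi → *mosaibi*.
*en*: final sound = /n/, a non-sibilant consonant → -lov → *enlov*.

zurakisuru, mosaibi, enlov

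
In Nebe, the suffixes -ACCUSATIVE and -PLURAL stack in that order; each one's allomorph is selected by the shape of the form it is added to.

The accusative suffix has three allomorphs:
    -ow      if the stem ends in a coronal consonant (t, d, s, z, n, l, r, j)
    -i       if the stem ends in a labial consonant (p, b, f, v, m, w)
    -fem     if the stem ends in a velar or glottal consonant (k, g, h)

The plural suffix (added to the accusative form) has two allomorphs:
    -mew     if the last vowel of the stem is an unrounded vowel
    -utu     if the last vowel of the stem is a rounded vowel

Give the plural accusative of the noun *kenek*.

Since the final consonant of *kenek* is /k/ (velar/glottal), it takes -fem, giving *kenekfem*.
The last vowel of the accusative form *kenekfem* is /e/, which is an unrounded vowel, so the plural suffix is -mew, giving *kenekfemmew*.

kenekfemmew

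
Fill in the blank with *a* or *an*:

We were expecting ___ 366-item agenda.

a

The indefinite article is chosen by the initial *sound* of the following word, not its spelling.
The number *366* is spoken "three hundred …", beginning with /θriː/ — a consonant sound.
So the article is *a*: We were expecting a 366-item agenda.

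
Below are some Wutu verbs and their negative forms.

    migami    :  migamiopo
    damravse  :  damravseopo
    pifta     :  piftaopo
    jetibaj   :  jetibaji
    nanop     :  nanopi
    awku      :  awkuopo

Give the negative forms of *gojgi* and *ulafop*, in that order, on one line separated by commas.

gojgiopo, ulafopi

The alternation tracks the final sound of the stem — -i when the stem ends in a consonant (*jetibaj*, *nanop*); -opo when the stem ends in a vowel (*migami*, *damravse*, *pifta*, *awku*).
Since the final sound of *gojgi* is /i/ (a vowel), it takes -opo, giving *gojgiopo*.
Since the final sound of *ulafop* is /p/ (a consonant), it takes -i, giving *ulafopi*.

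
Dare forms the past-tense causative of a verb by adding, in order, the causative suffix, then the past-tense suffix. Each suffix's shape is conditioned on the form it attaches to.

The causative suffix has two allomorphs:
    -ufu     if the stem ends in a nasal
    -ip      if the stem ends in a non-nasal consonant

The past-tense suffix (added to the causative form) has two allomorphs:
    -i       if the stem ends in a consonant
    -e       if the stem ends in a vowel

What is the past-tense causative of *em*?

*em* — final consonant /m/ (a nasal) → -ufu → *emufu*.
The causative form *emufu*: final sound = /u/, a vowel → -e → *emufue*.

emufue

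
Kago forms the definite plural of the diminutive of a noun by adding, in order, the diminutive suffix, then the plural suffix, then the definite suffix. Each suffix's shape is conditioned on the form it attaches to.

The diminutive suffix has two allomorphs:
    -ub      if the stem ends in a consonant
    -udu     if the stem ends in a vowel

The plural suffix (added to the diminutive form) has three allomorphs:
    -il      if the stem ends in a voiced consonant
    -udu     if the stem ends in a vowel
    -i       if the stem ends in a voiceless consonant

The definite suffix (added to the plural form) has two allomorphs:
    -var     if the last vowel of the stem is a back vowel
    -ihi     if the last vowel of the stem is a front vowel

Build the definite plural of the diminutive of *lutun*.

lutunubilihi

Since the final sound of *lutun* is /n/ (a consonant), it takes -ub, giving *lutunub*.
Since the final sound of the diminutive form *lutunub* is /b/ (a voiced consonant), it takes -il, giving *lutunubil*.
The last vowel of the plural form *lutunubil* is /i/, which is a front vowel, so the definite suffix is -ihi, giving *lutunubilihi*.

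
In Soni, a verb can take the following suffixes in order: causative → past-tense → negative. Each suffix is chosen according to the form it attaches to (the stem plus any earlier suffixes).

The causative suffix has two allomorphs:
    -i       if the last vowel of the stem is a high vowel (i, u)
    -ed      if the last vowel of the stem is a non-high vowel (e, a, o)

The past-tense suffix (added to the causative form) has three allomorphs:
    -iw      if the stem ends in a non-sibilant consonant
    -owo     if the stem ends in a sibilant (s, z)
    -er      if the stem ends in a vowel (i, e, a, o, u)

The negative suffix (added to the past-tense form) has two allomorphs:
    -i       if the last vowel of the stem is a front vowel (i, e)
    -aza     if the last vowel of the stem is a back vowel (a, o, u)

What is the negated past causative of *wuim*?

wuimieri

*wuim* — last vowel /i/ (a high vowel) → -i → *wuimi*.
The final sound of the causative form *wuimi* is /i/, which is a vowel, so the past-tense suffix is -er, giving *wuimier*.
The past-tense form *wuimier*: last vowel = /e/, a front vowel → -i → *wuimieri*.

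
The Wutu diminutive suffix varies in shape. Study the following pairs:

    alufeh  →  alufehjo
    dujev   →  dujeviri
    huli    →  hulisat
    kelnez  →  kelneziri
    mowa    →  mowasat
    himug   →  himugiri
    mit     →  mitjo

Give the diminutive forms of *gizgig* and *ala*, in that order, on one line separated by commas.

The suffix is conditioned by the final sound: -jo when the stem ends in a voiceless consonant (*alufeh*, *mit*); -iri when the stem ends in a voiced consonant (*dujev*, *kelnez*, *himug*); -sat when the stem ends in a vowel (*huli*, *mowa*).
The final sound of *gizgig* is /g/, which is a voiced consonant, so the suffix is -iri, giving *gizgigiri*.
*ala* — final sound /a/ (a vowel) → -sat → *alasat*.

gizgigiri, alasat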